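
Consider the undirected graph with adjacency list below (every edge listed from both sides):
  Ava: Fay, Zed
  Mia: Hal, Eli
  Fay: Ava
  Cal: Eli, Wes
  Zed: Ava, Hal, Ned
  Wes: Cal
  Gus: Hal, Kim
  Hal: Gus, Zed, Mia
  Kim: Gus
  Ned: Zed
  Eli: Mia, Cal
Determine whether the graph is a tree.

The graph has 11 vertices and 10 edges.
Connected and |E| = |V| - 1, which characterizes a tree.

Yes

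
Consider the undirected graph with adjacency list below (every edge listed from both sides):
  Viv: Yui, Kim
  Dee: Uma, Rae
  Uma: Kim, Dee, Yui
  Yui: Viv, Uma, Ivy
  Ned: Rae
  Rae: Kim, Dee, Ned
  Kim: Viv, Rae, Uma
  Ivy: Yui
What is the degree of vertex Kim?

Neighbors of Kim: Viv, Uma, Rae.

3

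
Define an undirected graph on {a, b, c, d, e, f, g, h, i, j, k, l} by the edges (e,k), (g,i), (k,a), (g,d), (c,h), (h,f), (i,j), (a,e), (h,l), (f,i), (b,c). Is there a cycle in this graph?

Yes

The graph has 12 vertices, 11 edges, and 2 connected components.
Since 11 > 12 - 2, a cycle must exist; for instance a-k-e-a.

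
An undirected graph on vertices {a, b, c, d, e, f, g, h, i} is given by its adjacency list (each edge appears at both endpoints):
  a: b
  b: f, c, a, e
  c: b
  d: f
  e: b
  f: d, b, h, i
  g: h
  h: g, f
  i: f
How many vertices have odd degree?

6

Degrees: a:1, b:4, c:1, d:1, e:1, f:4, g:1, h:2, i:1
Odd-degree vertices: a, c, d, e, g, i.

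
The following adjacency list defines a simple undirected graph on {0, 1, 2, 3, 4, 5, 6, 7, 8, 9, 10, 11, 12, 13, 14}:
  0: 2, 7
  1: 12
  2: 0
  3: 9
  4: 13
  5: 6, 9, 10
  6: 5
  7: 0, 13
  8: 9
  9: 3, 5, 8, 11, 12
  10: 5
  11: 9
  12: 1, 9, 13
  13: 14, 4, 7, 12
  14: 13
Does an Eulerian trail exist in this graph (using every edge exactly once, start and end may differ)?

Degrees: 0:2, 1:1, 2:1, 3:1, 4:1, 5:3, 6:1, 7:2, 8:1, 9:5, 10:1, 11:1, 12:3, 13:4, 14:1
Odd-degree vertices: 1, 2, 3, 4, 5, 6, 8, 9, 10, 11, 12, 14 (12 total).
With 12 odd-degree vertices (more than two), no single trail can use every edge.

No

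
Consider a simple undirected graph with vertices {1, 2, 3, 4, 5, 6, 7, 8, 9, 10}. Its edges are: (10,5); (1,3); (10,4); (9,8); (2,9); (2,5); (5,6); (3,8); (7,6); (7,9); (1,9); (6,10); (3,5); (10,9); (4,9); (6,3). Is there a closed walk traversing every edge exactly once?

Degrees: 1:2, 2:2, 3:4, 4:2, 5:4, 6:4, 7:2, 8:2, 9:6, 10:4
All degrees are even and the non-isolated vertices are connected — an Eulerian circuit exists.

Yes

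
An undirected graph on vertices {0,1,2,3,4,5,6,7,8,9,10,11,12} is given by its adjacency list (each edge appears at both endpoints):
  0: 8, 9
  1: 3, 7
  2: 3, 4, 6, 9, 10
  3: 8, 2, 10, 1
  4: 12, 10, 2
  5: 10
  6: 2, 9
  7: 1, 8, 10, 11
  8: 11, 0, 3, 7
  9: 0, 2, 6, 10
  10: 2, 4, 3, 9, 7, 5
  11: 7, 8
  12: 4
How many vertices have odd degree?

Degrees: 0:2, 1:2, 2:5, 3:4, 4:3, 5:1, 6:2, 7:4, 8:4, 9:4, 10:6, 11:2, 12:1
Odd-degree vertices: 2, 4, 5, 12.

4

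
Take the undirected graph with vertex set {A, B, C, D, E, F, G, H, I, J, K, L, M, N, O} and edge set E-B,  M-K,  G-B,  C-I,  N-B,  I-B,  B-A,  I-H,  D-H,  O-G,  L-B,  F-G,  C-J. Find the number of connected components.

2

Component: {K, M}
Component: {A, B, C, D, E, F, G, H, I, J, L, N, O}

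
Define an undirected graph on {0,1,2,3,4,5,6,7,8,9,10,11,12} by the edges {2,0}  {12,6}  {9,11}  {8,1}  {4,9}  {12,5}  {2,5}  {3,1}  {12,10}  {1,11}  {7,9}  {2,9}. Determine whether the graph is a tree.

Yes

The graph has 13 vertices and 12 edges.
It is connected with exactly 12 edges, hence acyclic — it is a tree.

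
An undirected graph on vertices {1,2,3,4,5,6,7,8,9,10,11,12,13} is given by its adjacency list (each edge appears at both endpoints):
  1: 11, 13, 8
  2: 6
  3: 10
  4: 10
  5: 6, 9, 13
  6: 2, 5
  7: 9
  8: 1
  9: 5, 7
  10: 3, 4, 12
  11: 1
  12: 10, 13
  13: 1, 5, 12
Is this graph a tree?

The graph has 13 vertices and 12 edges.
It is connected with exactly 12 edges, hence acyclic — it is a tree.

Yes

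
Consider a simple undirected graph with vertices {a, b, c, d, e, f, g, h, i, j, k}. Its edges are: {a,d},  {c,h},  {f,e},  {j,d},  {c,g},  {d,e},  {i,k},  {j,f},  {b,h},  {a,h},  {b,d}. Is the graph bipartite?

Yes

Partition the vertices as {d, f, g, h, k} vs {a, b, c, e, i, j}. Each listed edge has one endpoint in each part, so the graph is bipartite.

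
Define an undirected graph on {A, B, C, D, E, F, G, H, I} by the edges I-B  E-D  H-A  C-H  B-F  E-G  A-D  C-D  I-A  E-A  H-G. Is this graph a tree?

No

|V| = 9, |E| = 11.
A tree on 9 vertices has exactly 8 edges; this graph has 11, so it contains a cycle and is not a tree.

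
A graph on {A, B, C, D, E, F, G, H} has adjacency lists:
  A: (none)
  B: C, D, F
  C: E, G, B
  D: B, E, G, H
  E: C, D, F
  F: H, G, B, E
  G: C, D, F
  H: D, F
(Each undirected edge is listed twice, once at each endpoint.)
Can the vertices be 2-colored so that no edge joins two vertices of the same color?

Partition the vertices as {A, C, D, F} vs {B, E, G, H}. Each listed edge has one endpoint in each part, so the graph is bipartite.

Yes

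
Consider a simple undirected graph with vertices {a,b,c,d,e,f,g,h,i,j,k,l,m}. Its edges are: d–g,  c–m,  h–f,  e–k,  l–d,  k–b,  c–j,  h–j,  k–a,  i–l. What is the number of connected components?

3

Component: {a, b, e, k}
Component: {d, g, i, l}
Component: {c, f, h, j, m}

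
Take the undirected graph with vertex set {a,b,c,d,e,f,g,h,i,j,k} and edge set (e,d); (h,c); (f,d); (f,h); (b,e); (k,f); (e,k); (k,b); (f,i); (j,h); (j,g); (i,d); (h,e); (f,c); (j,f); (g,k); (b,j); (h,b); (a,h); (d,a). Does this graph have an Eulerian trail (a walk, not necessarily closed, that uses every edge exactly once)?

Degrees: a:2, b:4, c:2, d:4, e:4, f:6, g:2, h:6, i:2, j:4, k:4
Odd-degree vertices: none (0 total).
With 0 odd-degree vertices and all edges in one connected piece, an Eulerian trail exists.

Yes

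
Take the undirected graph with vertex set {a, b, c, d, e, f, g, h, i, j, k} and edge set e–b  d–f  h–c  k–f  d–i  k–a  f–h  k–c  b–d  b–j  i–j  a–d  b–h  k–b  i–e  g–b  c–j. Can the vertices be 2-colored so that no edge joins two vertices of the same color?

Color {d, e, g, h, j, k} black and {a, b, c, f, i} white. No edge joins two same-colored vertices, so the graph is bipartite.

Yes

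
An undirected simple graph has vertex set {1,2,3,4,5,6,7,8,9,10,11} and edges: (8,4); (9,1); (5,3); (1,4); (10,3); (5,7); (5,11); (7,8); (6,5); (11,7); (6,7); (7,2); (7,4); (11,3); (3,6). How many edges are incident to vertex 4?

3

Neighbors of 4: 1, 7, 8.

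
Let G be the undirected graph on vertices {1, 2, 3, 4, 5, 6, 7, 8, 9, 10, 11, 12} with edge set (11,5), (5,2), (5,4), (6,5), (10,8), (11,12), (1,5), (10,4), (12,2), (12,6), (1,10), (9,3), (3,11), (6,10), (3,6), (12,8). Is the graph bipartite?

Yes

Partition the vertices as {3, 5, 7, 10, 12} vs {1, 2, 4, 6, 8, 9, 11}. Each listed edge has one endpoint in each part, so the graph is bipartite.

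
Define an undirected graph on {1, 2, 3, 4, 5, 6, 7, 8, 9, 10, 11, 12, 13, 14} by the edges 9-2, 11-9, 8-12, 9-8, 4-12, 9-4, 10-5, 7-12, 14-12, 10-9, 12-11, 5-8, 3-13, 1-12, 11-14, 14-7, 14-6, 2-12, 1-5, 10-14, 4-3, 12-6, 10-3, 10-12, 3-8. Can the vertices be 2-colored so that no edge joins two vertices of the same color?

No

The cycle 6-12-14-6 has length 3, which is odd, so the graph is not bipartite.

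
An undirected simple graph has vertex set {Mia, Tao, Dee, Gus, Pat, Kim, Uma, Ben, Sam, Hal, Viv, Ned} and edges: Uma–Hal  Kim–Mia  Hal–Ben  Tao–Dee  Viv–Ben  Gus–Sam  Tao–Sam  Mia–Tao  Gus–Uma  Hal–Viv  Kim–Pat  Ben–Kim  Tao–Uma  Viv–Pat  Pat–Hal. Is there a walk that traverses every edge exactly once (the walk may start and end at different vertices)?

Degrees: Mia:2, Tao:4, Dee:1, Gus:2, Pat:3, Kim:3, Uma:3, Ben:3, Sam:2, Hal:4, Viv:3, Ned:0
Odd-degree vertices: Dee, Pat, Kim, Uma, Ben, Viv (6 total).
An Eulerian trail requires 0 or 2 odd-degree vertices; here there are 6.

No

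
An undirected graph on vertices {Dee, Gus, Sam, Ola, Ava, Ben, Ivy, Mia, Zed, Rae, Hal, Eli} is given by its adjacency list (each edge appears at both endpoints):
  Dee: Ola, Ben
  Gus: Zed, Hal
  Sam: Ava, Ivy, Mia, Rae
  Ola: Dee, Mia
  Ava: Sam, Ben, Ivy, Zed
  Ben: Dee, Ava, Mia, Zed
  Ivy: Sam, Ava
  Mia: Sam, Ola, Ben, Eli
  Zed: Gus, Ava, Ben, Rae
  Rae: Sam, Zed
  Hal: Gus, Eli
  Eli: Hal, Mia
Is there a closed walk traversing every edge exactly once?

Degrees: Dee:2, Gus:2, Sam:4, Ola:2, Ava:4, Ben:4, Ivy:2, Mia:4, Zed:4, Rae:2, Hal:2, Eli:2
All degrees are even and the non-isolated vertices are connected — an Eulerian circuit exists.

Yes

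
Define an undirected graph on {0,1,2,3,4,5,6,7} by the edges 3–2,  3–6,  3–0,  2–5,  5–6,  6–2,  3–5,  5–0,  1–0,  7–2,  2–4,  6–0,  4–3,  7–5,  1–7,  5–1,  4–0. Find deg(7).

Neighbors of 7: 1, 2, 5.

3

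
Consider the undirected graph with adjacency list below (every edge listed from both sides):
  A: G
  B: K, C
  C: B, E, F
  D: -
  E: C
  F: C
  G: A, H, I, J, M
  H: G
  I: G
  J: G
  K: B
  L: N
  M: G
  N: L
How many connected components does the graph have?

4

Component: {D}
Component: {L, N}
Component: {B, C, E, F, K}
Component: {A, G, H, I, J, M}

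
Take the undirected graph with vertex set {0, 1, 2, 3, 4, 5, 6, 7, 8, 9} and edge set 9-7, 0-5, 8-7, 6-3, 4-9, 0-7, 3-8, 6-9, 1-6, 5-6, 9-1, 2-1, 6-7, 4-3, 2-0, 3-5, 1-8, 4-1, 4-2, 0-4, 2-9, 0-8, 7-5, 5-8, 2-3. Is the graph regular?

Yes

Degrees: 0:5, 1:5, 2:5, 3:5, 4:5, 5:5, 6:5, 7:5, 8:5, 9:5
All degrees equal 5; the graph is regular.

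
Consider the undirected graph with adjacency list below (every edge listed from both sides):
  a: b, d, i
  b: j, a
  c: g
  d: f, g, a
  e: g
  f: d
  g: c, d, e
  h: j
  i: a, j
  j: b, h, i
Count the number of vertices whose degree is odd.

8

Degrees: a:3, b:2, c:1, d:3, e:1, f:1, g:3, h:1, i:2, j:3
Odd-degree vertices: a, c, d, e, f, g, h, j.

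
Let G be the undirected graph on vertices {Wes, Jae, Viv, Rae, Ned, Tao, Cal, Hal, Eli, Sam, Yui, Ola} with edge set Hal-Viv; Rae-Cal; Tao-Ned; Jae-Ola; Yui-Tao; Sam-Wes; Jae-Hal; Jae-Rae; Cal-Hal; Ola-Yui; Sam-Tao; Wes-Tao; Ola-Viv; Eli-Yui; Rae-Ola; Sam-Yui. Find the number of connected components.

1

Component: {Wes, Jae, Viv, Rae, Ned, Tao, Cal, Hal, Eli, Sam, Yui, Ola}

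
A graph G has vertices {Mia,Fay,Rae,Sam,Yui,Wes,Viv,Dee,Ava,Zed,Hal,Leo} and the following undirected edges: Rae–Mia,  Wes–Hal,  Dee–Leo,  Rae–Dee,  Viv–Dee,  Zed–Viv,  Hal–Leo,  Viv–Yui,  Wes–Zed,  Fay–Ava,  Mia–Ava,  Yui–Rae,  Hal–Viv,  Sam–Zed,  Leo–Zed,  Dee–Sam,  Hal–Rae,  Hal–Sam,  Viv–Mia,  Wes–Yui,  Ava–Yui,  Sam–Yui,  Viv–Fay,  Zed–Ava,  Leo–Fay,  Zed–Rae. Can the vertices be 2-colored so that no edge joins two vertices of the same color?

A valid 2-coloring puts {Rae, Sam, Wes, Viv, Ava, Leo} on one side and {Mia, Fay, Yui, Dee, Zed, Hal} on the other; every edge crosses between the two sides.

Yes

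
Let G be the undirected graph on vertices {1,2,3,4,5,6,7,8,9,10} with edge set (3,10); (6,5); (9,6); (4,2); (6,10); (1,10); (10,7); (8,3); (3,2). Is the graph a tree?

The graph has 10 vertices and 9 edges.
Connected and |E| = |V| - 1, which characterizes a tree.

Yes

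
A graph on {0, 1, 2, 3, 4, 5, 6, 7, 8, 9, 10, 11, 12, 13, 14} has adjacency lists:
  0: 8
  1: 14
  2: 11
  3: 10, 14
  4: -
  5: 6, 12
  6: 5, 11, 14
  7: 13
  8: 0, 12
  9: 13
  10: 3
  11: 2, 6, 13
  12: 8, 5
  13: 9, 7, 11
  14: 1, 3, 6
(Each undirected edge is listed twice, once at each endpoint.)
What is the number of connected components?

2

Component: {4}
Component: {0, 1, 2, 3, 5, 6, 7, 8, 9, 10, 11, 12, 13, 14}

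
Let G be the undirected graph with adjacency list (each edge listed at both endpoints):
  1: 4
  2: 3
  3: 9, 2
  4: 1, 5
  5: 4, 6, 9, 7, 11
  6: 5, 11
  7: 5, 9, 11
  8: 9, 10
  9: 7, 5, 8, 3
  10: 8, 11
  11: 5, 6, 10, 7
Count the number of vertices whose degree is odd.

Degrees: 1:1, 2:1, 3:2, 4:2, 5:5, 6:2, 7:3, 8:2, 9:4, 10:2, 11:4
Odd-degree vertices: 1, 2, 5, 7.

4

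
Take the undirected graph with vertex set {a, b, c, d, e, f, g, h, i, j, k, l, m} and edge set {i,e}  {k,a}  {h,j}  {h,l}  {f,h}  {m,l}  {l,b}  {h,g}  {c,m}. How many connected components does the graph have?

Component: {d}
Component: {a, k}
Component: {e, i}
Component: {b, c, f, g, h, j, l, m}

4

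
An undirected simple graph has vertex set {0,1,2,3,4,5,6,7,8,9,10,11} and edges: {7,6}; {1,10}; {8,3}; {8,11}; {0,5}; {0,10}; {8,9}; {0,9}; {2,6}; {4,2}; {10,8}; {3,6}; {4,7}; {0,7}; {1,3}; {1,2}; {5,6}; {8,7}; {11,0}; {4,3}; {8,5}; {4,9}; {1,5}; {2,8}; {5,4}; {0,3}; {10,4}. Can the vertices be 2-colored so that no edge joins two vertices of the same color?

Yes

Color {2, 3, 5, 7, 9, 10, 11} black and {0, 1, 4, 6, 8} white. No edge joins two same-colored vertices, so the graph is bipartite.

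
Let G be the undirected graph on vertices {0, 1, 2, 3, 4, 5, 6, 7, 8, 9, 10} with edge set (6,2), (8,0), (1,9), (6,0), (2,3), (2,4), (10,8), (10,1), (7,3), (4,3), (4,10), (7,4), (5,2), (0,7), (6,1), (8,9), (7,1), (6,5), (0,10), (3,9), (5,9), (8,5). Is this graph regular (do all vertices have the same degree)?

Yes

Degrees: 0:4, 1:4, 2:4, 3:4, 4:4, 5:4, 6:4, 7:4, 8:4, 9:4, 10:4
All degrees equal 4; the graph is regular.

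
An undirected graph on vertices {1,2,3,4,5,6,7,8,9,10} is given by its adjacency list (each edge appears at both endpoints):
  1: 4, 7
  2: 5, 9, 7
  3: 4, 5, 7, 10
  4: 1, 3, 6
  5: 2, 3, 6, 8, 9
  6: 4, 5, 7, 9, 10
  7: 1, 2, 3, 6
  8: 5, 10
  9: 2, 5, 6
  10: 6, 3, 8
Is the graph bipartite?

5-9-2-5 is an odd cycle (length 3), and a bipartite graph can contain only even cycles.

No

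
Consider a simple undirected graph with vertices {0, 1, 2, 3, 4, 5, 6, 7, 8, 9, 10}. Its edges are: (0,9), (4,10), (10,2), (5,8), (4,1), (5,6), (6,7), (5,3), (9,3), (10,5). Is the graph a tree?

Yes

|V| = 11, |E| = 10.
Connected and |E| = |V| - 1, which characterizes a tree.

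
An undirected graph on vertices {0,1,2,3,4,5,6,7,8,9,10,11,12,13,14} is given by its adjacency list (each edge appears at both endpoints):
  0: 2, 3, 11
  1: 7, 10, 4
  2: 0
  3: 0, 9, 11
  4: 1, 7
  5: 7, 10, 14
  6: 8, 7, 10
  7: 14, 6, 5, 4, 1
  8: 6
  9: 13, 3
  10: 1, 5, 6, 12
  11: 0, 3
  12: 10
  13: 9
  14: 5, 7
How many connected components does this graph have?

2

Component: {0, 2, 3, 9, 11, 13}
Component: {1, 4, 5, 6, 7, 8, 10, 12, 14}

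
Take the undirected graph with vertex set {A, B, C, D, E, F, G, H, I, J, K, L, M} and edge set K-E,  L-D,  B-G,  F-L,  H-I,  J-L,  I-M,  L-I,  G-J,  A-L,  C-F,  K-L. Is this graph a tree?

Yes

|V| = 13, |E| = 12.
Connected and |E| = |V| - 1, which characterizes a tree.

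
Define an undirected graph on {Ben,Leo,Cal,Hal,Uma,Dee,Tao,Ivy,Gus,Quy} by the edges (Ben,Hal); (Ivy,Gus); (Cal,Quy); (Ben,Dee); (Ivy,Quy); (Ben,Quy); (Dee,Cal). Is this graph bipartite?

A valid 2-coloring puts {Leo, Hal, Uma, Dee, Tao, Gus, Quy} on one side and {Ben, Cal, Ivy} on the other; every edge crosses between the two sides.

Yes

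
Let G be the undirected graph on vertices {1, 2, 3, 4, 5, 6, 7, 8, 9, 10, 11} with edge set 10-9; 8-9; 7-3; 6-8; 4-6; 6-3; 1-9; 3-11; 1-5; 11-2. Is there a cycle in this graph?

|V| = 11, |E| = 10, number of components = 1.
Since 10 = 11 - 1, the graph is a forest and contains no cycle.

No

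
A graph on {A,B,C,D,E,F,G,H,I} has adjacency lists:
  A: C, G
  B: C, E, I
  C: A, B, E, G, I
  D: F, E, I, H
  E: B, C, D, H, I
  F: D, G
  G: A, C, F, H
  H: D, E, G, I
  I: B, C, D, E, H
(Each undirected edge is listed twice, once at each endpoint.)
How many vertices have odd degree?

Degrees: A:2, B:3, C:5, D:4, E:5, F:2, G:4, H:4, I:5
Odd-degree vertices: B, C, E, I.

4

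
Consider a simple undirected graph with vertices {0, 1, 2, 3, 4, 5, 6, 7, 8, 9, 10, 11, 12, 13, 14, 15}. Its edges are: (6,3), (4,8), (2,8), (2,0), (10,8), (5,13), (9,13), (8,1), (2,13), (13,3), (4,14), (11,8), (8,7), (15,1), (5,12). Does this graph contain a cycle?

The graph has 16 vertices, 15 edges, and 1 connected component.
A forest on 16 vertices with 1 component has exactly 15 edges, which matches — so no cycle.

No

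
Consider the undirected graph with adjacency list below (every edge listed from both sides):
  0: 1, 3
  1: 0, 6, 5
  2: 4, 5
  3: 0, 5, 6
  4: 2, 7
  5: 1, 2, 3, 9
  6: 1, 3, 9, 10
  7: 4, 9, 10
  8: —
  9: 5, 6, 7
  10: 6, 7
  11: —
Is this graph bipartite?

No

9-5-2-4-7-9 is an odd cycle (length 5), and a bipartite graph can contain only even cycles.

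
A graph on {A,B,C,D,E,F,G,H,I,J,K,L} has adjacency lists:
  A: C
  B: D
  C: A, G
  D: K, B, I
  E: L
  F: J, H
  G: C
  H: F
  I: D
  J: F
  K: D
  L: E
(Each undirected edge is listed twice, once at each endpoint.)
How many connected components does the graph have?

4

Component: {E, L}
Component: {A, C, G}
Component: {F, H, J}
Component: {B, D, I, K}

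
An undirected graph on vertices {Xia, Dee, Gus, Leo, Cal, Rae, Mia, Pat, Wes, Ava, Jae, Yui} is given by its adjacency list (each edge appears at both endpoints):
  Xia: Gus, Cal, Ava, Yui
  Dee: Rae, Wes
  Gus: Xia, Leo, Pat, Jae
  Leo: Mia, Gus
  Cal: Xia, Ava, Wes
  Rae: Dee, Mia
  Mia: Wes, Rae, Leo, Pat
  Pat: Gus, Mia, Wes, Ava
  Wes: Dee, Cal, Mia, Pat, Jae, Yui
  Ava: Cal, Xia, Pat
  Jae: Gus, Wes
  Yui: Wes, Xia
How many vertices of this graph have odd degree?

Degrees: Xia:4, Dee:2, Gus:4, Leo:2, Cal:3, Rae:2, Mia:4, Pat:4, Wes:6, Ava:3, Jae:2, Yui:2
Odd-degree vertices: Cal, Ava.

2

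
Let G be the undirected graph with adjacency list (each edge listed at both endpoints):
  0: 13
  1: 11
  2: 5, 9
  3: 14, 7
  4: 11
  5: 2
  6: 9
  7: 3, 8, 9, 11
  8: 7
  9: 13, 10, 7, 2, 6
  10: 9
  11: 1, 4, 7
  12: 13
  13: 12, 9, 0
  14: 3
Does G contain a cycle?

|V| = 15, |E| = 14, number of components = 1.
Since 14 = 15 - 1, the graph is a forest and contains no cycle.

No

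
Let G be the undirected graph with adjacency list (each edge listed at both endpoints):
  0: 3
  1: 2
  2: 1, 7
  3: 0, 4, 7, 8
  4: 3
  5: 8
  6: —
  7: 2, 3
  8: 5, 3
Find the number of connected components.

Component: {6}
Component: {0, 1, 2, 3, 4, 5, 7, 8}

2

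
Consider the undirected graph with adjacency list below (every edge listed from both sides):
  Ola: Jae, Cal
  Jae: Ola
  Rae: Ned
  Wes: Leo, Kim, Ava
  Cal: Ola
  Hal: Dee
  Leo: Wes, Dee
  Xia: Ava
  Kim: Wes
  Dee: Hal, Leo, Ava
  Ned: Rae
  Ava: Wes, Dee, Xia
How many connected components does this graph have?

3

Component: {Rae, Ned}
Component: {Ola, Jae, Cal}
Component: {Wes, Hal, Leo, Xia, Kim, Dee, Ava}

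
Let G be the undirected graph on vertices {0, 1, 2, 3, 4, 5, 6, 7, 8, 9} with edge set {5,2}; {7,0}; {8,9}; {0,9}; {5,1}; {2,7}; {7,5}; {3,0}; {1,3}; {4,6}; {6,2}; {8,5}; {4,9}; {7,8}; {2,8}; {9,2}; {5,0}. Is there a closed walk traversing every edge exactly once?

Degrees: 0:4, 1:2, 2:5, 3:2, 4:2, 5:5, 6:2, 7:4, 8:4, 9:4
Vertices with odd degree: 2, 5. An Eulerian circuit requires all degrees even.

No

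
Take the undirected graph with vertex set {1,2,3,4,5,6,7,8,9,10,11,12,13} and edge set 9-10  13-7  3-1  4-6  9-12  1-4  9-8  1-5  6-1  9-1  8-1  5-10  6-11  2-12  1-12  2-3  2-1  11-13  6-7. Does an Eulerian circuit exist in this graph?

Degrees: 1:8, 2:3, 3:2, 4:2, 5:2, 6:4, 7:2, 8:2, 9:4, 10:2, 11:2, 12:3, 13:2
2, 12 have odd degree; an Eulerian circuit needs every degree to be even, so none exists.

No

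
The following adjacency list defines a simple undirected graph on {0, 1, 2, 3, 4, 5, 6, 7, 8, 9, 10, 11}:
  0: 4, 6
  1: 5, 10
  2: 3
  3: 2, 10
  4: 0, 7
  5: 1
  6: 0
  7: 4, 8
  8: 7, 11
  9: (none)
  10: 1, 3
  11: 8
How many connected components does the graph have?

Component: {9}
Component: {1, 2, 3, 5, 10}
Component: {0, 4, 6, 7, 8, 11}

3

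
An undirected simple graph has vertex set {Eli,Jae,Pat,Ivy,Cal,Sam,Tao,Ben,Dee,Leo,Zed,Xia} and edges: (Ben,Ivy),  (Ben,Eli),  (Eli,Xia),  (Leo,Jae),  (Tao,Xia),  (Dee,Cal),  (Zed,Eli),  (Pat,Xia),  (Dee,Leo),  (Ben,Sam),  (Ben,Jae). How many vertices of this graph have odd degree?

8

Degrees: Eli:3, Jae:2, Pat:1, Ivy:1, Cal:1, Sam:1, Tao:1, Ben:4, Dee:2, Leo:2, Zed:1, Xia:3
Odd-degree vertices: Eli, Pat, Ivy, Cal, Sam, Tao, Zed, Xia.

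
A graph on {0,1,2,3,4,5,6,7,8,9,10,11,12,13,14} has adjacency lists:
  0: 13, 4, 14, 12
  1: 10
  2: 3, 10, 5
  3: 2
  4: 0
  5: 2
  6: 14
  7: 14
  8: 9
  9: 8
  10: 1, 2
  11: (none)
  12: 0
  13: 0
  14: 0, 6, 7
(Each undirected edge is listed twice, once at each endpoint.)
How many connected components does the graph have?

Component: {11}
Component: {8, 9}
Component: {1, 2, 3, 5, 10}
Component: {0, 4, 6, 7, 12, 13, 14}

4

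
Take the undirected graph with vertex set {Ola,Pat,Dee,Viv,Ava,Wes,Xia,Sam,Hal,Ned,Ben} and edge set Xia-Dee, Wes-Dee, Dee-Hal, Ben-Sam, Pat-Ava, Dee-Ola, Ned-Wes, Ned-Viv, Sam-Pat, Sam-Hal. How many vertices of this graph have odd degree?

6

Degrees: Ola:1, Pat:2, Dee:4, Viv:1, Ava:1, Wes:2, Xia:1, Sam:3, Hal:2, Ned:2, Ben:1
Odd-degree vertices: Ola, Viv, Ava, Xia, Sam, Ben.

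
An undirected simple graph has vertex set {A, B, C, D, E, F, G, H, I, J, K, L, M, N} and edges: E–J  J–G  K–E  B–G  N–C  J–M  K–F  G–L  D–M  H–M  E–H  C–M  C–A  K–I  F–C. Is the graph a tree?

|V| = 14, |E| = 15.
Connected but with 15 > 13 edges, so it has a cycle and is not a tree.

No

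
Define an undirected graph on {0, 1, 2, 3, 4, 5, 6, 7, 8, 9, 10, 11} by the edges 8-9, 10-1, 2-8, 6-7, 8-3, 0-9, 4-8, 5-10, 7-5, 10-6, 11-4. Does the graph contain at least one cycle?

Yes

|V| = 12, |E| = 11, number of components = 2.
One cycle is 10-5-7-6-10.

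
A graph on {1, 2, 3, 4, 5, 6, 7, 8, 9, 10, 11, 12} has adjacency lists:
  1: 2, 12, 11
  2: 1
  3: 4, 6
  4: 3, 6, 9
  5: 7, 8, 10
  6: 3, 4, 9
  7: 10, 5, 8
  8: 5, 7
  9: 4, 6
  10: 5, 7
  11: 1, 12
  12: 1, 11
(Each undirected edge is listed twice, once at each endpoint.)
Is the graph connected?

Component: {1, 2, 11, 12}
Component: {3, 4, 6, 9}
Component: {5, 7, 8, 10}
No edge joins these 3 groups, so the graph is disconnected.

No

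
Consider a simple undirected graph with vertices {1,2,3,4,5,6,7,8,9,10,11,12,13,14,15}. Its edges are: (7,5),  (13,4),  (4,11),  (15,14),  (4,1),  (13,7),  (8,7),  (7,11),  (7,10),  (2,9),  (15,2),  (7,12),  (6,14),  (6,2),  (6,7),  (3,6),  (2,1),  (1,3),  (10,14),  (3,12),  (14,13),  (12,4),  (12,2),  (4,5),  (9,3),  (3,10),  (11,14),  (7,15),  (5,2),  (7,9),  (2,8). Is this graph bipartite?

Yes

Color {2, 3, 4, 7, 14} black and {1, 5, 6, 8, 9, 10, 11, 12, 13, 15} white. No edge joins two same-colored vertices, so the graph is bipartite.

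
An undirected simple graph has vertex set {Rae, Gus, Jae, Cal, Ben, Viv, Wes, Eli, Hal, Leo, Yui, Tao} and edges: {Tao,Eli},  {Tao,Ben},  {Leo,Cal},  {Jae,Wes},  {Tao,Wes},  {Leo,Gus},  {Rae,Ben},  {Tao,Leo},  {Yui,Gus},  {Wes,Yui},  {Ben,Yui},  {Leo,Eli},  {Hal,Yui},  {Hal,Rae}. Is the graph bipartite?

No

Eli-Leo-Tao-Eli is an odd cycle (length 3), and a bipartite graph can contain only even cycles.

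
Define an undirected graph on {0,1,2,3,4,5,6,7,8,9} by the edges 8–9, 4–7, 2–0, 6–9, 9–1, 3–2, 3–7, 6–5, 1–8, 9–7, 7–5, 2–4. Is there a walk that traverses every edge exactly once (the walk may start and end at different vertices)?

Yes

Degrees: 0:1, 1:2, 2:3, 3:2, 4:2, 5:2, 6:2, 7:4, 8:2, 9:4
Odd-degree vertices: 0, 2 (2 total).
With 2 odd-degree vertices and all edges in one connected piece, an Eulerian trail exists (from 0 to 2).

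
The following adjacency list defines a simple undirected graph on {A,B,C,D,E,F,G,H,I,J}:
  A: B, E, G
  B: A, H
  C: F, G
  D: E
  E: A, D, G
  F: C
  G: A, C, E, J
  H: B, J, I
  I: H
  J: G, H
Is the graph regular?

Degrees: A:3, B:2, C:2, D:1, E:3, F:1, G:4, H:3, I:1, J:2
Vertex D has degree 1 while G has degree 4, so the graph is not regular.

No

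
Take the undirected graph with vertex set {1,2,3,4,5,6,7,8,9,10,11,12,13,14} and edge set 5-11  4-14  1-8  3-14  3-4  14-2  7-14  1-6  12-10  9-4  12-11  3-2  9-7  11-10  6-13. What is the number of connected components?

3

Component: {1, 6, 8, 13}
Component: {5, 10, 11, 12}
Component: {2, 3, 4, 7, 9, 14}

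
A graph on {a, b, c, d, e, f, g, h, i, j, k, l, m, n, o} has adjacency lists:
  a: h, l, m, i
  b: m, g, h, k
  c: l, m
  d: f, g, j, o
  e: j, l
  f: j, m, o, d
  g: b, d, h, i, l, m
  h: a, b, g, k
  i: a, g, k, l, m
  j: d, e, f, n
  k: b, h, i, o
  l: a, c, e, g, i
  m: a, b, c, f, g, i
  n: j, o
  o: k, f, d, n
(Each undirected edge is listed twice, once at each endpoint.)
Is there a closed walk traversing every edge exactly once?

No

Degrees: a:4, b:4, c:2, d:4, e:2, f:4, g:6, h:4, i:5, j:4, k:4, l:5, m:6, n:2, o:4
i, l have odd degree; an Eulerian circuit needs every degree to be even, so none exists.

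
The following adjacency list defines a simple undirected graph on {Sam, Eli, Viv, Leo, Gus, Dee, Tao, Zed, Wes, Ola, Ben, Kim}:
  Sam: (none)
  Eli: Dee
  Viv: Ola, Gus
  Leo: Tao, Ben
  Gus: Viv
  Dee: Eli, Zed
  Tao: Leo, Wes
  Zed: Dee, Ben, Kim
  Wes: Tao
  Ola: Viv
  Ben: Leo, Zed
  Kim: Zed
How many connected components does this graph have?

Component: {Sam}
Component: {Viv, Gus, Ola}
Component: {Eli, Leo, Dee, Tao, Zed, Wes, Ben, Kim}

3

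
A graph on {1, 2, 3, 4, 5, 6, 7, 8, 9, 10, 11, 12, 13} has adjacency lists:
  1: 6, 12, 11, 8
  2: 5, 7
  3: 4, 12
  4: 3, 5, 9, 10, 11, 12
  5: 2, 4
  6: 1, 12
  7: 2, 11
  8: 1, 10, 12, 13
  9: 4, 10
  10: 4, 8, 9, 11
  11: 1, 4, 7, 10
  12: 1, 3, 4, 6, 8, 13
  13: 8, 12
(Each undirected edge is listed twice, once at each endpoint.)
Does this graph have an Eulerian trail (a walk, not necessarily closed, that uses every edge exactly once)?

Yes

Degrees: 1:4, 2:2, 3:2, 4:6, 5:2, 6:2, 7:2, 8:4, 9:2, 10:4, 11:4, 12:6, 13:2
Odd-degree vertices: none (0 total).
With 0 odd-degree vertices and all edges in one connected piece, an Eulerian trail exists.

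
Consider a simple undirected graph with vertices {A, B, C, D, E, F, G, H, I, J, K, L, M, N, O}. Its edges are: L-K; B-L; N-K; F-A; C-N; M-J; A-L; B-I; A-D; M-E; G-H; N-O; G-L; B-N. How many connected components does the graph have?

Component: {E, J, M}
Component: {A, B, C, D, F, G, H, I, K, L, N, O}

2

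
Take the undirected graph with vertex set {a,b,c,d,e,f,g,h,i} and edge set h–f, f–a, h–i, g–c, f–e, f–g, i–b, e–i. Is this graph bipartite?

Yes

Color {c, d, f, i} black and {a, b, e, g, h} white. No edge joins two same-colored vertices, so the graph is bipartite.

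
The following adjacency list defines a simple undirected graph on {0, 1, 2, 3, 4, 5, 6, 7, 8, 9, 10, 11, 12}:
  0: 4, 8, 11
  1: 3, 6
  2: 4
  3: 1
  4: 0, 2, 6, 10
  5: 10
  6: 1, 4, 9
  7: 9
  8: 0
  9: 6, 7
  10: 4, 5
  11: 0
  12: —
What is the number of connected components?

Component: {12}
Component: {0, 1, 2, 3, 4, 5, 6, 7, 8, 9, 10, 11}

2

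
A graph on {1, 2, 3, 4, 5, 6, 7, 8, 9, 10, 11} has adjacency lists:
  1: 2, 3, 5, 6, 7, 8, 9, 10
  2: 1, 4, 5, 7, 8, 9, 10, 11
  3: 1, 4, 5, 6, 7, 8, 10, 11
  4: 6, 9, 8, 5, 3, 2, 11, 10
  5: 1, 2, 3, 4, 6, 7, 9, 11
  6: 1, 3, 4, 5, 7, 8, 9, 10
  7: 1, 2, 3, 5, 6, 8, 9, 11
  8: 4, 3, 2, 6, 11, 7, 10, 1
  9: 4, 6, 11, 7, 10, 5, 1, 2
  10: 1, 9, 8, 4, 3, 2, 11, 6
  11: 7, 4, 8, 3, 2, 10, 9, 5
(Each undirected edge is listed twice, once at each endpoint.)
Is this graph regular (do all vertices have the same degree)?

Degrees: 1:8, 2:8, 3:8, 4:8, 5:8, 6:8, 7:8, 8:8, 9:8, 10:8, 11:8
Every vertex has degree 8, so the graph is 8-regular.

Yes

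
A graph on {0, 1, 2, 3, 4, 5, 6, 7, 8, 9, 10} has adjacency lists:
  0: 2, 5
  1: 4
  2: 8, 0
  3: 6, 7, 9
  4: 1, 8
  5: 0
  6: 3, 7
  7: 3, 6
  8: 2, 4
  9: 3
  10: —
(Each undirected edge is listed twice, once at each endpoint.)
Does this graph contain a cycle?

Yes

The graph has 11 vertices, 9 edges, and 3 connected components.
One cycle is 3-7-6-3.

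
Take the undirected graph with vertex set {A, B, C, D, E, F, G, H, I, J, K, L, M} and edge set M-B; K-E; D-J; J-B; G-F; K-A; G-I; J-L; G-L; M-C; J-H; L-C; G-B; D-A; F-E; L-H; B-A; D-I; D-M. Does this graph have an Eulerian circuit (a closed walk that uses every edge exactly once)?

Degrees: A:3, B:4, C:2, D:4, E:2, F:2, G:4, H:2, I:2, J:4, K:2, L:4, M:3
Vertices with odd degree: A, M. An Eulerian circuit requires all degrees even.

No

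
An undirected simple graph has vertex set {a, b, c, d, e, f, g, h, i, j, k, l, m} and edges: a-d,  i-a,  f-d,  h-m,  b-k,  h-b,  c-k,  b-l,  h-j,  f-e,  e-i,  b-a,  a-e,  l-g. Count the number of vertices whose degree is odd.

6

Degrees: a:4, b:4, c:1, d:2, e:3, f:2, g:1, h:3, i:2, j:1, k:2, l:2, m:1
Odd-degree vertices: c, e, g, h, j, m.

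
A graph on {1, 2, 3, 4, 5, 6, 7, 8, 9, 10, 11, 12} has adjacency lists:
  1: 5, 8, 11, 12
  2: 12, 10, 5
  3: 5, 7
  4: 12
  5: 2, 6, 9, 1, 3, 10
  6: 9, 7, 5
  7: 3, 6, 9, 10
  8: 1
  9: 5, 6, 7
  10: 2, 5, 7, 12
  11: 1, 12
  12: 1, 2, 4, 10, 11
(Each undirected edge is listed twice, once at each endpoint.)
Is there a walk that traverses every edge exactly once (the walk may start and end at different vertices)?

No

Degrees: 1:4, 2:3, 3:2, 4:1, 5:6, 6:3, 7:4, 8:1, 9:3, 10:4, 11:2, 12:5
Odd-degree vertices: 2, 4, 6, 8, 9, 12 (6 total).
With 6 odd-degree vertices (more than two), no single trail can use every edge.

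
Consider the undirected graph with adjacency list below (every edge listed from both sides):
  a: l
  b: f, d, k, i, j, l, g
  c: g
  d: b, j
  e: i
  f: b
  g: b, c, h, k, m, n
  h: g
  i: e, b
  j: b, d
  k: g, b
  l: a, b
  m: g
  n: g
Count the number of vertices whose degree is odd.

Degrees: a:1, b:7, c:1, d:2, e:1, f:1, g:6, h:1, i:2, j:2, k:2, l:2, m:1, n:1
Odd-degree vertices: a, b, c, e, f, h, m, n.

8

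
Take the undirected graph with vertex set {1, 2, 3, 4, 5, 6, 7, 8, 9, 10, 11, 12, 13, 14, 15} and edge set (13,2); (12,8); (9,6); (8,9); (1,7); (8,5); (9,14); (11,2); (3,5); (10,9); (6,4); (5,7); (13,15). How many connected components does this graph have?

2

Component: {2, 11, 13, 15}
Component: {1, 3, 4, 5, 6, 7, 8, 9, 10, 12, 14}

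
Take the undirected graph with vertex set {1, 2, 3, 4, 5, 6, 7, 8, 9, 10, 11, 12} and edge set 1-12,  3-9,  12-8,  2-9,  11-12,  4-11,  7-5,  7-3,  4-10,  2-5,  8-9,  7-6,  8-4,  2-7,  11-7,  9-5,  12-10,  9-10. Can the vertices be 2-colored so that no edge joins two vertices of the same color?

2-5-9-2 is an odd cycle (length 3), and a bipartite graph can contain only even cycles.

No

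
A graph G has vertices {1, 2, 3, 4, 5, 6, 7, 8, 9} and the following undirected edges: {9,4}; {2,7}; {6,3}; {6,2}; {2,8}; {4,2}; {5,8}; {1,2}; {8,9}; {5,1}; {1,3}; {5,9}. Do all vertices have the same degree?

Degrees: 1:3, 2:5, 3:2, 4:2, 5:3, 6:2, 7:1, 8:3, 9:3
Vertex 7 has degree 1 while 2 has degree 5, so the graph is not regular.

No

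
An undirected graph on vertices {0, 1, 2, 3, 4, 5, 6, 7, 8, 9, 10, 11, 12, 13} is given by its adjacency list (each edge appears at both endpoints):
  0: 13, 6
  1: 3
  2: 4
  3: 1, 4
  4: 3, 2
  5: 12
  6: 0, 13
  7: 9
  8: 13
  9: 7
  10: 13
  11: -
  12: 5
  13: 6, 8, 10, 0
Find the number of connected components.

Component: {11}
Component: {5, 12}
Component: {7, 9}
Component: {1, 2, 3, 4}
Component: {0, 6, 8, 10, 13}

5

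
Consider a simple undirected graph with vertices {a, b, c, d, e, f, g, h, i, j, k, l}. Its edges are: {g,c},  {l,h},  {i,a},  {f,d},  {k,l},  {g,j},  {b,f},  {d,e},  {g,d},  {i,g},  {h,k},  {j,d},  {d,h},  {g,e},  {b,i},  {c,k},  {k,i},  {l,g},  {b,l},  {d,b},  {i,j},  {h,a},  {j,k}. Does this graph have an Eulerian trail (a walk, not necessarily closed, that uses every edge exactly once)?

Degrees: a:2, b:4, c:2, d:6, e:2, f:2, g:6, h:4, i:5, j:4, k:5, l:4
Odd-degree vertices: i, k (2 total).
With 2 odd-degree vertices and all edges in one connected piece, an Eulerian trail exists (from i to k).

Yes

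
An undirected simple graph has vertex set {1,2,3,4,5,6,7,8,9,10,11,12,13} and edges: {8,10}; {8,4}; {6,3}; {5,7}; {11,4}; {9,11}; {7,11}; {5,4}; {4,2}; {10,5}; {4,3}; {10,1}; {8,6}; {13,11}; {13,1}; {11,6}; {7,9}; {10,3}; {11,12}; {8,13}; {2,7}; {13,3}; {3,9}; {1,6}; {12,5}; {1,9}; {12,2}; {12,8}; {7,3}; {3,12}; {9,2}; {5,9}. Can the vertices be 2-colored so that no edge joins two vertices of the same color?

7-9-11-7 is an odd cycle (length 3), and a bipartite graph can contain only even cycles.

No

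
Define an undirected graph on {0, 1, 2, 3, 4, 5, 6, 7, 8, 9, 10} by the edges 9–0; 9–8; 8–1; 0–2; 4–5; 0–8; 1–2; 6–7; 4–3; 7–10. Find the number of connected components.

Component: {3, 4, 5}
Component: {6, 7, 10}
Component: {0, 1, 2, 8, 9}

3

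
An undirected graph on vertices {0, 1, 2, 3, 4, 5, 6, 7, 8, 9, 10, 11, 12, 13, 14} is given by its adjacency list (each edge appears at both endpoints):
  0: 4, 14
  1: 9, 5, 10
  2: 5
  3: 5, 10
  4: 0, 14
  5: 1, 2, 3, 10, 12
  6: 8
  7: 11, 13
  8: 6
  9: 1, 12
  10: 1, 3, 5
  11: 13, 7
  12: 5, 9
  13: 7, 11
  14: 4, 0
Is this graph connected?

No

Component: {6, 8}
Component: {0, 4, 14}
Component: {7, 11, 13}
Component: {1, 2, 3, 5, 9, 10, 12}
There are 4 separate components, so the graph is not connected.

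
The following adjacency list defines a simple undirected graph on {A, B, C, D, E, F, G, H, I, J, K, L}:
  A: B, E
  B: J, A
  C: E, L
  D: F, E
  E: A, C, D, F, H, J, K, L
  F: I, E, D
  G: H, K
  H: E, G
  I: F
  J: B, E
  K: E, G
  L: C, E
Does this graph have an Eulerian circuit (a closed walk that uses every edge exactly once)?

No

Degrees: A:2, B:2, C:2, D:2, E:8, F:3, G:2, H:2, I:1, J:2, K:2, L:2
Vertices with odd degree: F, I. An Eulerian circuit requires all degrees even.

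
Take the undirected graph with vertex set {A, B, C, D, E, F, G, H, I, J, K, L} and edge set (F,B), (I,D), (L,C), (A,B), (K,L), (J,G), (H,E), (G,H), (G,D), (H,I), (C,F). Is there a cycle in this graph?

|V| = 12, |E| = 11, number of components = 2.
Since 11 > 12 - 2, a cycle must exist; for instance D-G-H-I-D.

Yes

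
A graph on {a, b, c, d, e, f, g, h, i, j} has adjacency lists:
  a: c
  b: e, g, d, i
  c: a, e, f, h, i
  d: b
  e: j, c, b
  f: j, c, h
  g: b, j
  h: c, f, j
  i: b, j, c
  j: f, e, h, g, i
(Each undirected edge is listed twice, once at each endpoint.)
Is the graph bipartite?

No

f-h-j-f is an odd cycle (length 3), and a bipartite graph can contain only even cycles.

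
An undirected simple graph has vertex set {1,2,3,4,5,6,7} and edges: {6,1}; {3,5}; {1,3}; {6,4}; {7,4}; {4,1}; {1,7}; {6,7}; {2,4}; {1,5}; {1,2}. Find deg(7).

3

Neighbors of 7: 1, 4, 6.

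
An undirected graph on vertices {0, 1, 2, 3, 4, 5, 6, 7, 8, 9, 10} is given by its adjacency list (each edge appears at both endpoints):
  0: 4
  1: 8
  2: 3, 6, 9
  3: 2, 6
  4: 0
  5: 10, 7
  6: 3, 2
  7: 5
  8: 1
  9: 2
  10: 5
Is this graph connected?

No

Component: {0, 4}
Component: {1, 8}
Component: {5, 7, 10}
Component: {2, 3, 6, 9}
No edge joins these 4 groups, so the graph is disconnected.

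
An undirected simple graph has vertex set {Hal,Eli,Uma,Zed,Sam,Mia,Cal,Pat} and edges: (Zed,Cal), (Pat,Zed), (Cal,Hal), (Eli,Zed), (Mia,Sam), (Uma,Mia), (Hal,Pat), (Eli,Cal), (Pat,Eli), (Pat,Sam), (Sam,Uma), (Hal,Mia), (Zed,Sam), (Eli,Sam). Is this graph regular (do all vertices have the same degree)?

Degrees: Hal:3, Eli:4, Uma:2, Zed:4, Sam:5, Mia:3, Cal:3, Pat:4
Vertex Uma has degree 2 while Sam has degree 5, so the graph is not regular.

No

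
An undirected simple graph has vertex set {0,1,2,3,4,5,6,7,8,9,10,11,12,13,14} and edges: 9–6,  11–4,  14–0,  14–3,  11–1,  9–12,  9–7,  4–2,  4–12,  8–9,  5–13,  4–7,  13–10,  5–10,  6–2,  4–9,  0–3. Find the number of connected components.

3

Component: {0, 3, 14}
Component: {5, 10, 13}
Component: {1, 2, 4, 6, 7, 8, 9, 11, 12}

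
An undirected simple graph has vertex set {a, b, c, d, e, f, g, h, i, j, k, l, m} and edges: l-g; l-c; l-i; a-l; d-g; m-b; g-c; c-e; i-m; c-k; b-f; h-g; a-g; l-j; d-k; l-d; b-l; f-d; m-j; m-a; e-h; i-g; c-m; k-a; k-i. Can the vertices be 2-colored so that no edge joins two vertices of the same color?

c-g-l-c is an odd cycle (length 3), and a bipartite graph can contain only even cycles.

No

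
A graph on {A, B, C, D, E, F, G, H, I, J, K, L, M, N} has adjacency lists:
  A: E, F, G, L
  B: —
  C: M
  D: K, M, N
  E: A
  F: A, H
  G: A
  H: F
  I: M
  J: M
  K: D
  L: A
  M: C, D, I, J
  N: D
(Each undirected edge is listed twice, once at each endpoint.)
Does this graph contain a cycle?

|V| = 14, |E| = 11, number of components = 3.
Since 11 = 14 - 3, the graph is a forest and contains no cycle.

No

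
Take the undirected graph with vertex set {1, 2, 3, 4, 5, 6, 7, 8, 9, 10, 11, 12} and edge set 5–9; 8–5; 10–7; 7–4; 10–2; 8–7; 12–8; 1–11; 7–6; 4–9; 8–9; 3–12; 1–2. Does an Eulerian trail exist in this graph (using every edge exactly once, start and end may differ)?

No

Degrees: 1:2, 2:2, 3:1, 4:2, 5:2, 6:1, 7:4, 8:4, 9:3, 10:2, 11:1, 12:2
Odd-degree vertices: 3, 6, 9, 11 (4 total).
With 4 odd-degree vertices (more than two), no single trail can use every edge.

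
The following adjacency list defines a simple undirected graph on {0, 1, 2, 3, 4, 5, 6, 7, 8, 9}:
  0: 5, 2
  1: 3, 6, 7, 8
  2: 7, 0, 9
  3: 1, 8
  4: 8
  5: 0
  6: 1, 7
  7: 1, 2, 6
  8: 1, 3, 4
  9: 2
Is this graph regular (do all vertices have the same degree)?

Degrees: 0:2, 1:4, 2:3, 3:2, 4:1, 5:1, 6:2, 7:3, 8:3, 9:1
Vertex 4 has degree 1 while 1 has degree 4, so the graph is not regular.

No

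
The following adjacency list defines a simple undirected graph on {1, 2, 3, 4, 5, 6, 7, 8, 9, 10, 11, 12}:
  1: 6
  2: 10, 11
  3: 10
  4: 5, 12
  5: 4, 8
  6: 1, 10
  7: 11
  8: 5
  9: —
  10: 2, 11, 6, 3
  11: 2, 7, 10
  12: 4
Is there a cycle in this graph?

Yes

The graph has 12 vertices, 10 edges, and 3 connected components.
One cycle is 10-11-2-10.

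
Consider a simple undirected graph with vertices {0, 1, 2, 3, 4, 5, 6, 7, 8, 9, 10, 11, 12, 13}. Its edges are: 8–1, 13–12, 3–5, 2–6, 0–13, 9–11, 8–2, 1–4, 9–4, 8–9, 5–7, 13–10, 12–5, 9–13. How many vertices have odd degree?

8

Degrees: 0:1, 1:2, 2:2, 3:1, 4:2, 5:3, 6:1, 7:1, 8:3, 9:4, 10:1, 11:1, 12:2, 13:4
Odd-degree vertices: 0, 3, 5, 6, 7, 8, 10, 11.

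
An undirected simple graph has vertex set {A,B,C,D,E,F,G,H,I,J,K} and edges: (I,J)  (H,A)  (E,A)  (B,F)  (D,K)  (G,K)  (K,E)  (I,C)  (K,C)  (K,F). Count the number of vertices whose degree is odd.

6

Degrees: A:2, B:1, C:2, D:1, E:2, F:2, G:1, H:1, I:2, J:1, K:5
Odd-degree vertices: B, D, G, H, J, K.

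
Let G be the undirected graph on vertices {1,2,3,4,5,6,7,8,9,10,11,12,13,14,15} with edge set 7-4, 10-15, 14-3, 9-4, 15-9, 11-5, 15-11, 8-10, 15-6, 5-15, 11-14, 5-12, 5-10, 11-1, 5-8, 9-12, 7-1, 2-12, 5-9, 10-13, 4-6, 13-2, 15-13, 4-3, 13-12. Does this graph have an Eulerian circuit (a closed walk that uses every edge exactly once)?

Degrees: 1:2, 2:2, 3:2, 4:4, 5:6, 6:2, 7:2, 8:2, 9:4, 10:4, 11:4, 12:4, 13:4, 14:2, 15:6
All degrees are even and the non-isolated vertices are connected — an Eulerian circuit exists.

Yes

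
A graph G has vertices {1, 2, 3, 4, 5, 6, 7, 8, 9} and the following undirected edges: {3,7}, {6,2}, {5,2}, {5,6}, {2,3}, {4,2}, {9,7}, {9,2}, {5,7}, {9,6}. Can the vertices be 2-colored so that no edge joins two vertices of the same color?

6-2-9-6 is an odd cycle (length 3), and a bipartite graph can contain only even cycles.

No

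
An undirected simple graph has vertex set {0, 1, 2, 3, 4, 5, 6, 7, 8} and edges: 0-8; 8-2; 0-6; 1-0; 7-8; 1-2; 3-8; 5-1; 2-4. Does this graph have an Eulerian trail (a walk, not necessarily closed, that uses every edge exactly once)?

No

Degrees: 0:3, 1:3, 2:3, 3:1, 4:1, 5:1, 6:1, 7:1, 8:4
Odd-degree vertices: 0, 1, 2, 3, 4, 5, 6, 7 (8 total).
An Eulerian trail requires 0 or 2 odd-degree vertices; here there are 8.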